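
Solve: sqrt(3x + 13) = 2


Square both sides: 3x + 13 = 2^2 = 4
3x = 4 - 13 = -9
x = -3
Check: sqrt(3*(-3) + 13) = sqrt(4) = 2 ✓

x = -3


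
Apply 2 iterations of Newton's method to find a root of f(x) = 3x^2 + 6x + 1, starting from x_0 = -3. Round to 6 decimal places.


Newton's method: x_(n+1) = x_n - f(x_n)/f'(x_n)
f(x) = 3x^2 + 6x + 1
f'(x) = 6x + 6

Iteration 1:
  f(-3.000000) = 10.000000
  f'(-3.000000) = -12.000000
  x_1 = -3.000000 - (10.000000)/(-12.000000) = -2.166667

Iteration 2:
  f(-2.166667) = 2.083333
  f'(-2.166667) = -7.000000
  x_2 = -2.166667 - (2.083333)/(-7.000000) = -1.869048

x_2 = -1.869048


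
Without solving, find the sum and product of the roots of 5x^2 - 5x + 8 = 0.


By Vieta's formulas for ax^2 + bx + c = 0:
  Sum of roots = -b/a
  Product of roots = c/a

Here a = 5, b = -5, c = 8
Sum = -(-5)/5 = 1
Product = 8/5 = 8/5

Sum = 1, Product = 8/5


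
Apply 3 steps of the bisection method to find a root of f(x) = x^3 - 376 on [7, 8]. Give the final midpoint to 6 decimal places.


f(x) = x^3 - 376
f(7) = -33 < 0
f(8) = 136 > 0

Step 1: midpoint = (7.000000 + 8.000000)/2 = 7.500000
  f(7.500000) = 45.875000
  f(mid) > 0, so root is in [7.000000, 7.500000]

Step 2: midpoint = (7.000000 + 7.500000)/2 = 7.250000
  f(7.250000) = 5.078125
  f(mid) > 0, so root is in [7.000000, 7.250000]

Step 3: midpoint = (7.000000 + 7.250000)/2 = 7.125000
  f(7.125000) = -14.294922
  f(mid) < 0, so root is in [7.125000, 7.250000]

midpoint = 7.125000


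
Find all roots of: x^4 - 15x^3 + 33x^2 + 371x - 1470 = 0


Let p(x) = x^4 - 15x^3 + 33x^2 + 371x - 1470. By the rational root theorem (leading coefficient 1), any rational root is an integer divisor of 1470: try ±1, ±2, ... in turn.
Test x = 1: value = -1080 ≠ 0.
Test x = -1: value = -1792 ≠ 0.
Test x = 2: value = -700 ≠ 0.
Test x = -2: value = -1944 ≠ 0.
Test x = 3: value = -384 ≠ 0.
Test x = -3: value = -1800 ≠ 0.
Test x = 5: value = -40 ≠ 0.
Test x = -5: value = 0 ✓, so (x + 5) is a factor.
Synthetic division by (x + 5): bring down 1; 1(-5) - 15 = -20; (-20)(-5) + 33 = 133; 133(-5) + 371 = -294; (-294)(-5) - 1470 = 0 → quotient x^3 - 20x^2 + 133x - 294, remainder 0.
Continue with the quotient x^3 - 20x^2 + 133x - 294 (candidates must divide 294).
Test x = 6: value = 0 ✓, so (x - 6) is a factor.
Synthetic division by (x - 6): bring down 1; 1(6) - 20 = -14; (-14)(6) + 133 = 49; 49(6) - 294 = 0 → quotient x^2 - 14x + 49, remainder 0.
Solve the quadratic x^2 - 14x + 49 = 0: discriminant = (-14)^2 - 4(1)(49) = 196 - 196 = 0.
Discriminant = 0, so a double root: x = 14/2 = 7.
Collecting all roots found:

x = -5, x = 6, x = 7 (multiplicity 2)


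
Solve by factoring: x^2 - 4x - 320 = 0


We need two numbers that multiply to -320 and add to -4.
Those numbers are -20 and 16 (since (-20) * 16 = -320 and (-20) + 16 = -4).
So x^2 - 4x - 320 = (x - 20)(x + 16) = 0
Setting each factor to zero: x = 20 or x = -16

x = -16, x = 20


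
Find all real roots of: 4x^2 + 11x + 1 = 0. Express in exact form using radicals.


Using the quadratic formula: x = (-b ± sqrt(b^2 - 4ac)) / (2a)
Here a = 4, b = 11, c = 1
Discriminant = b^2 - 4ac = 11^2 - 4(4)(1) = 121 - 16 = 105
Since discriminant = 105 > 0, there are two real roots.
x = (-11 ± sqrt(105)) / 8
Numerically: x ≈ -0.0941 or x ≈ -2.6559

x = (-11 + sqrt(105)) / 8 or x = (-11 - sqrt(105)) / 8


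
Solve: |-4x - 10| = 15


An absolute value equation |expr| = 15 gives two cases:
Case 1: -4x - 10 = 15
  -4x = 25, so x = -25/4
Case 2: -4x - 10 = -15
  -4x = -5, so x = 5/4

x = -25/4, x = 5/4


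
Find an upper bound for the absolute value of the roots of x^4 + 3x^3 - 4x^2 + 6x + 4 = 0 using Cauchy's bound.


Cauchy's bound: all roots r satisfy |r| <= 1 + max(|a_i/a_n|) for i = 0,...,n-1
where a_n is the leading coefficient.

Coefficients: [1, 3, -4, 6, 4]
Leading coefficient a_n = 1
Ratios |a_i/a_n|: 3, 4, 6, 4
Maximum ratio: 6
Cauchy's bound: |r| <= 1 + 6 = 7

Upper bound = 7


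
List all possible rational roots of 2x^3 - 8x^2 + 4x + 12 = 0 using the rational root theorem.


Rational root theorem: possible roots are ±p/q where:
  p divides the constant term (12): p ∈ {1, 2, 3, 4, 6, 12}
  q divides the leading coefficient (2): q ∈ {1, 2}

All possible rational roots: -12, -6, -4, -3, -2, -3/2, -1, -1/2, 1/2, 1, 3/2, 2, 3, 4, 6, 12

-12, -6, -4, -3, -2, -3/2, -1, -1/2, 1/2, 1, 3/2, 2, 3, 4, 6, 12


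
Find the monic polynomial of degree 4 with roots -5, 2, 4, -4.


A monic polynomial with roots -5, 2, 4, -4 is:
p(x) = (x + 5)(x - 2)(x - 4)(x + 4)
After multiplying by (x + 5): x + 5
After multiplying by (x - 2): x^2 + 3x - 10
After multiplying by (x - 4): x^3 - x^2 - 22x + 40
After multiplying by (x + 4): x^4 + 3x^3 - 26x^2 - 48x + 160

x^4 + 3x^3 - 26x^2 - 48x + 160


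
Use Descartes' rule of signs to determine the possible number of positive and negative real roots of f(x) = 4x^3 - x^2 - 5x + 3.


Descartes' rule of signs:

For positive roots, count sign changes in f(x) = 4x^3 - x^2 - 5x + 3:
Signs of coefficients: +, -, -, +
Number of sign changes: 2
Possible positive real roots: 2, 0

For negative roots, examine f(-x) = -4x^3 - x^2 + 5x + 3:
Signs of coefficients: -, -, +, +
Number of sign changes: 1
Possible negative real roots: 1

Positive roots: 2 or 0; Negative roots: 1


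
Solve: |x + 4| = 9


An absolute value equation |expr| = 9 gives two cases:
Case 1: x + 4 = 9
  x = 5, so x = 5
Case 2: x + 4 = -9
  x = -13, so x = -13

x = -13, x = 5


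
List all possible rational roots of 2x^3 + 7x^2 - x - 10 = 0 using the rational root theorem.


Rational root theorem: possible roots are ±p/q where:
  p divides the constant term (-10): p ∈ {1, 2, 5, 10}
  q divides the leading coefficient (2): q ∈ {1, 2}

All possible rational roots: -10, -5, -5/2, -2, -1, -1/2, 1/2, 1, 2, 5/2, 5, 10

-10, -5, -5/2, -2, -1, -1/2, 1/2, 1, 2, 5/2, 5, 10


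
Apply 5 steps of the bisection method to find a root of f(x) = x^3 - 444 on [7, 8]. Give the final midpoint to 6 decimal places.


f(x) = x^3 - 444
f(7) = -101 < 0
f(8) = 68 > 0

Step 1: midpoint = (7.000000 + 8.000000)/2 = 7.500000
  f(7.500000) = -22.125000
  f(mid) < 0, so root is in [7.500000, 8.000000]

Step 2: midpoint = (7.500000 + 8.000000)/2 = 7.750000
  f(7.750000) = 21.484375
  f(mid) > 0, so root is in [7.500000, 7.750000]

Step 3: midpoint = (7.500000 + 7.750000)/2 = 7.625000
  f(7.625000) = -0.677734
  f(mid) < 0, so root is in [7.625000, 7.750000]

Step 4: midpoint = (7.625000 + 7.750000)/2 = 7.687500
  f(7.687500) = 10.313232
  f(mid) > 0, so root is in [7.625000, 7.687500]

Step 5: midpoint = (7.625000 + 7.687500)/2 = 7.656250
  f(7.656250) = 4.795319
  f(mid) > 0, so root is in [7.625000, 7.656250]

midpoint = 7.656250


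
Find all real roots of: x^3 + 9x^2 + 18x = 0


The constant term is 0, so x = 0 is a root. Factor out x:
  x(x^2 + 9x + 18) = 0
Solve the quadratic x^2 + 9x + 18 = 0: discriminant = 9^2 - 4(1)(18) = 81 - 72 = 9.
sqrt(9) = 3, so x = (-9 ± 3)/2: x = -3 or x = -6.

x = -6, x = -3, x = 0


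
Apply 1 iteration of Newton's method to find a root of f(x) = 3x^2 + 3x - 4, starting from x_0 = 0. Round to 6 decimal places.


Newton's method: x_(n+1) = x_n - f(x_n)/f'(x_n)
f(x) = 3x^2 + 3x - 4
f'(x) = 6x + 3

Iteration 1:
  f(0.000000) = -4.000000
  f'(0.000000) = 3.000000
  x_1 = 0.000000 - (-4.000000)/(3.000000) = 1.333333

x_1 = 1.333333


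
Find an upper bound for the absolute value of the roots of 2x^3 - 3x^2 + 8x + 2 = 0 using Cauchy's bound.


Cauchy's bound: all roots r satisfy |r| <= 1 + max(|a_i/a_n|) for i = 0,...,n-1
where a_n is the leading coefficient.

Coefficients: [2, -3, 8, 2]
Leading coefficient a_n = 2
Ratios |a_i/a_n|: 3/2, 4, 1
Maximum ratio: 4
Cauchy's bound: |r| <= 1 + 4 = 5

Upper bound = 5


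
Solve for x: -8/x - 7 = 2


Subtract -7 from both sides: -8/x = 9
Multiply both sides by x: -8 = 9 * x
Divide by 9: x = -8/9

x = -8/9


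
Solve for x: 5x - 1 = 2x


Starting with: 5x - 1 = 2x
Move all x terms to left: (5 - 2)x = 0 + 1
Simplify: 3x = 1
Divide both sides by 3: x = 1/3

x = 1/3


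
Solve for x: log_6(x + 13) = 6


Convert to exponential form: x + 13 = 6^6 = 46656
x = 46656 - 13 = 46643
Check: log_6(46643 + 13) = log_6(46656) = log_6(46656) = 6 ✓

x = 46643


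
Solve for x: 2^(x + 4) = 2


Express both sides with the same base.
2 = 2^1
Since the bases match, equate exponents: x + 4 = 1
So x = 1 - (4) = -3

x = -3


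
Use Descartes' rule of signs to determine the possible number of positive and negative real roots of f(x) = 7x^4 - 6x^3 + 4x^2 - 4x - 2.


Descartes' rule of signs:

For positive roots, count sign changes in f(x) = 7x^4 - 6x^3 + 4x^2 - 4x - 2:
Signs of coefficients: +, -, +, -, -
Number of sign changes: 3
Possible positive real roots: 3, 1

For negative roots, examine f(-x) = 7x^4 + 6x^3 + 4x^2 + 4x - 2:
Signs of coefficients: +, +, +, +, -
Number of sign changes: 1
Possible negative real roots: 1

Positive roots: 3 or 1; Negative roots: 1


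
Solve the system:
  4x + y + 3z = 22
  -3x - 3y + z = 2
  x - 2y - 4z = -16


Using Cramer's rule. Expand each determinant along the first row.
D  = 4*[(-3)*(-4) - 1*(-2)] - 1*[(-3)*(-4) - 1*1] + 3*[(-3)*(-2) - (-3)*1]
  = 4*(14) - 1*(11) + 3*(9) = 72
Dx = 22*[(-3)*(-4) - 1*(-2)] - 1*[2*(-4) - 1*(-16)] + 3*[2*(-2) - (-3)*(-16)]
  = 22*(14) - 1*(8) + 3*(-52) = 144
Dy = 4*[2*(-4) - 1*(-16)] - 22*[(-3)*(-4) - 1*1] + 3*[(-3)*(-16) - 2*1]
  = 4*(8) - 22*(11) + 3*(46) = -72
Dz = 4*[(-3)*(-16) - 2*(-2)] - 1*[(-3)*(-16) - 2*1] + 22*[(-3)*(-2) - (-3)*1]
  = 4*(52) - 1*(46) + 22*(9) = 360
x = Dx/D = 144/72 = 2, y = Dy/D = -72/72 = -1, z = Dz/D = 360/72 = 5
Check eq1: (4)(2) + (1)(-1) + (3)(5) = 22 = 22 ✓
Check eq2: (-3)(2) + (-3)(-1) + (1)(5) = 2 = 2 ✓
Check eq3: (1)(2) + (-2)(-1) + (-4)(5) = -16 = -16 ✓

x = 2, y = -1, z = 5


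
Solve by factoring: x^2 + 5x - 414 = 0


We need two numbers that multiply to -414 and add to 5.
Those numbers are -18 and 23 (since (-18) * 23 = -414 and (-18) + 23 = 5).
So x^2 + 5x - 414 = (x - 18)(x + 23) = 0
Setting each factor to zero: x = 18 or x = -23

x = -23, x = 18


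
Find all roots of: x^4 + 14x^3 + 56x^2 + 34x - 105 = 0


Let p(x) = x^4 + 14x^3 + 56x^2 + 34x - 105. By the rational root theorem (leading coefficient 1), any rational root is an integer divisor of 105: try ±1, ±2, ... in turn.
Test x = 1: value = 0 ✓, so (x - 1) is a factor.
Synthetic division by (x - 1): bring down 1; 1(1) + 14 = 15; 15(1) + 56 = 71; 71(1) + 34 = 105; 105(1) - 105 = 0 → quotient x^3 + 15x^2 + 71x + 105, remainder 0.
Continue with the quotient x^3 + 15x^2 + 71x + 105 (candidates must divide 105; re-test x = 1 first in case it repeats).
Test x = 1: value = 192 ≠ 0.
Test x = -1: value = 48 ≠ 0.
Test x = 3: value = 480 ≠ 0.
Test x = -3: value = 0 ✓, so (x + 3) is a factor.
Synthetic division by (x + 3): bring down 1; 1(-3) + 15 = 12; 12(-3) + 71 = 35; 35(-3) + 105 = 0 → quotient x^2 + 12x + 35, remainder 0.
Solve the quadratic x^2 + 12x + 35 = 0: discriminant = 12^2 - 4(1)(35) = 144 - 140 = 4.
sqrt(4) = 2, so x = (-12 ± 2)/2: x = -5 or x = -7.
Collecting all roots found:

x = -7, x = -5, x = -3, x = 1


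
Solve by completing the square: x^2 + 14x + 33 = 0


Start: x^2 + 14x + 33 = 0
Move constant: x^2 + 14x = -33
Half of 14 is 7, squared is 49
Add 49 to both sides: x^2 + 14x + 49 = 16
(x + 7)^2 = 16
x + 7 = ±4
x = -7 + 4 = -3 or x = -7 - 4 = -11

x = -11, x = -3


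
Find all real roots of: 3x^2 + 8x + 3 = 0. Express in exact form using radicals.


Using the quadratic formula: x = (-b ± sqrt(b^2 - 4ac)) / (2a)
Here a = 3, b = 8, c = 3
Discriminant = b^2 - 4ac = 8^2 - 4(3)(3) = 64 - 36 = 28
Since discriminant = 28 > 0, there are two real roots.
x = (-8 ± 2*sqrt(7)) / 6
Simplifying: x = (-4 ± sqrt(7)) / 3
Numerically: x ≈ -0.4514 or x ≈ -2.2153

x = (-4 + sqrt(7)) / 3 or x = (-4 - sqrt(7)) / 3


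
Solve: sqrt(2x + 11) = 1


Square both sides: 2x + 11 = 1^2 = 1
2x = 1 - 11 = -10
x = -5
Check: sqrt(2*(-5) + 11) = sqrt(1) = 1 ✓

x = -5


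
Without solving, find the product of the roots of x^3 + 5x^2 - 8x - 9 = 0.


By Vieta's formulas for x^3 + bx^2 + cx + d = 0:
  r1 + r2 + r3 = -b/a = -5
  r1*r2 + r1*r3 + r2*r3 = c/a = -8
  r1*r2*r3 = -d/a = 9


Product = 9


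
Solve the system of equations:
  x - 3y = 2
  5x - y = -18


Using Cramer's rule:
Determinant D = (1)(-1) - (5)(-3) = -1 + 15 = 14
Dx = (2)(-1) - (-18)(-3) = -2 - 54 = -56
Dy = (1)(-18) - (5)(2) = -18 - 10 = -28
x = Dx/D = -56/14 = -4
y = Dy/D = -28/14 = -2

x = -4, y = -2


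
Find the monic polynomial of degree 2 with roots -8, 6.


A monic polynomial with roots -8, 6 is:
p(x) = (x + 8)(x - 6)
After multiplying by (x + 8): x + 8
After multiplying by (x - 6): x^2 + 2x - 48

x^2 + 2x - 48


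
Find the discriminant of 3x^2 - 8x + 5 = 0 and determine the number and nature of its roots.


For ax^2 + bx + c = 0, discriminant D = b^2 - 4ac
Here a = 3, b = -8, c = 5
D = (-8)^2 - 4(3)(5) = 64 - 60 = 4

D = 4 > 0 and is a perfect square (sqrt = 2)
The equation has 2 distinct real rational roots.

Discriminant = 4, 2 distinct real rational roots


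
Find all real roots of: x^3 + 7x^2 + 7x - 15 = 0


Let p(x) = x^3 + 7x^2 + 7x - 15. By the rational root theorem (leading coefficient 1), any rational root is an integer divisor of 15: try ±1, ±2, ... in turn.
Test x = 1: value = 0 ✓, so (x - 1) is a factor.
Synthetic division by (x - 1): bring down 1; 1(1) + 7 = 8; 8(1) + 7 = 15; 15(1) - 15 = 0 → quotient x^2 + 8x + 15, remainder 0.
Solve the quadratic x^2 + 8x + 15 = 0: discriminant = 8^2 - 4(1)(15) = 64 - 60 = 4.
sqrt(4) = 2, so x = (-8 ± 2)/2: x = -3 or x = -5.

x = -5, x = -3, x = 1


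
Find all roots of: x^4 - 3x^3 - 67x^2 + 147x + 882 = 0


Let p(x) = x^4 - 3x^3 - 67x^2 + 147x + 882. By the rational root theorem (leading coefficient 1), any rational root is an integer divisor of 882: try ±1, ±2, ... in turn.
Test x = 1: value = 960 ≠ 0.
Test x = -1: value = 672 ≠ 0.
Test x = 2: value = 900 ≠ 0.
Test x = -2: value = 360 ≠ 0.
Test x = 3: value = 720 ≠ 0.
Test x = -3: value = 0 ✓, so (x + 3) is a factor.
Synthetic division by (x + 3): bring down 1; 1(-3) - 3 = -6; (-6)(-3) - 67 = -49; (-49)(-3) + 147 = 294; 294(-3) + 882 = 0 → quotient x^3 - 6x^2 - 49x + 294, remainder 0.
Continue with the quotient x^3 - 6x^2 - 49x + 294 (candidates must divide 294; re-test x = -3 first in case it repeats).
Test x = -3: value = 360 ≠ 0.
Test x = 6: value = 0 ✓, so (x - 6) is a factor.
Synthetic division by (x - 6): bring down 1; 1(6) - 6 = 0; 0(6) - 49 = -49; (-49)(6) + 294 = 0 → quotient x^2 - 49, remainder 0.
Solve the quadratic x^2 - 49 = 0: discriminant = 0^2 - 4(1)(-49) = 0 + 196 = 196.
sqrt(196) = 14, so x = (0 ± 14)/2: x = 7 or x = -7.
Collecting all roots found:

x = -7, x = -3, x = 6, x = 7


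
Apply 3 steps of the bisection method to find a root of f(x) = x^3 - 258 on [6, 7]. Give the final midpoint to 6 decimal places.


f(x) = x^3 - 258
f(6) = -42 < 0
f(7) = 85 > 0

Step 1: midpoint = (6.000000 + 7.000000)/2 = 6.500000
  f(6.500000) = 16.625000
  f(mid) > 0, so root is in [6.000000, 6.500000]

Step 2: midpoint = (6.000000 + 6.500000)/2 = 6.250000
  f(6.250000) = -13.859375
  f(mid) < 0, so root is in [6.250000, 6.500000]

Step 3: midpoint = (6.250000 + 6.500000)/2 = 6.375000
  f(6.375000) = 1.083984
  f(mid) > 0, so root is in [6.250000, 6.375000]

midpoint = 6.375000


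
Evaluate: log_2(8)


We need the exponent such that 2^? = 8
2^3 = 8
Therefore log_2(8) = 3

3


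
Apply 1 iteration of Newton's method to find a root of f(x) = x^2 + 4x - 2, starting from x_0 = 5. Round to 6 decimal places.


Newton's method: x_(n+1) = x_n - f(x_n)/f'(x_n)
f(x) = x^2 + 4x - 2
f'(x) = 2x + 4

Iteration 1:
  f(5.000000) = 43.000000
  f'(5.000000) = 14.000000
  x_1 = 5.000000 - (43.000000)/(14.000000) = 1.928571

x_1 = 1.928571


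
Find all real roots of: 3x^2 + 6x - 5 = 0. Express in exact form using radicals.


Using the quadratic formula: x = (-b ± sqrt(b^2 - 4ac)) / (2a)
Here a = 3, b = 6, c = -5
Discriminant = b^2 - 4ac = 6^2 - 4(3)(-5) = 36 + 60 = 96
Since discriminant = 96 > 0, there are two real roots.
x = (-6 ± 4*sqrt(6)) / 6
Simplifying: x = (-3 ± 2*sqrt(6)) / 3
Numerically: x ≈ 0.6330 or x ≈ -2.6330

x = (-3 + 2*sqrt(6)) / 3 or x = (-3 - 2*sqrt(6)) / 3


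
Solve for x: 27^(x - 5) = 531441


Express both sides with the same base.
531441 = 27^4
Since the bases match, equate exponents: x - 5 = 4
So x = 4 - (-5) = 9

x = 9


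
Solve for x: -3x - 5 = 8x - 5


Starting with: -3x - 5 = 8x - 5
Move all x terms to left: (-3 - 8)x = -5 + 5
Simplify: -11x = 0
Divide both sides by -11: x = 0

x = 0


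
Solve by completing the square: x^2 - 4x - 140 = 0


Start: x^2 - 4x - 140 = 0
Move constant: x^2 - 4x = 140
Half of -4 is -2, squared is 4
Add 4 to both sides: x^2 - 4x + 4 = 144
(x - 2)^2 = 144
x - 2 = ±12
x = 2 + 12 = 14 or x = 2 - 12 = -10

x = -10, x = 14


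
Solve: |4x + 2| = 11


An absolute value equation |expr| = 11 gives two cases:
Case 1: 4x + 2 = 11
  4x = 9, so x = 9/4
Case 2: 4x + 2 = -11
  4x = -13, so x = -13/4

x = -13/4, x = 9/4


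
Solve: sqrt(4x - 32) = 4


Square both sides: 4x - 32 = 4^2 = 16
4x = 16 + 32 = 48
x = 12
Check: sqrt(4*12 - 32) = sqrt(16) = 4 ✓

x = 12


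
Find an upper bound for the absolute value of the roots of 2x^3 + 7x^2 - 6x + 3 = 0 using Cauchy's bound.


Cauchy's bound: all roots r satisfy |r| <= 1 + max(|a_i/a_n|) for i = 0,...,n-1
where a_n is the leading coefficient.

Coefficients: [2, 7, -6, 3]
Leading coefficient a_n = 2
Ratios |a_i/a_n|: 7/2, 3, 3/2
Maximum ratio: 7/2
Cauchy's bound: |r| <= 1 + 7/2 = 9/2

Upper bound = 9/2


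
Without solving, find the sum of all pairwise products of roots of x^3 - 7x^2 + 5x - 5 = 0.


By Vieta's formulas for x^3 + bx^2 + cx + d = 0:
  r1 + r2 + r3 = -b/a = 7
  r1*r2 + r1*r3 + r2*r3 = c/a = 5
  r1*r2*r3 = -d/a = 5


Sum of pairwise products = 5


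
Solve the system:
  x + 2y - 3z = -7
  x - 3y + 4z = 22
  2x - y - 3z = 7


Using Cramer's rule. Expand each determinant along the first row.
D  = 1*[(-3)*(-3) - 4*(-1)] - 2*[1*(-3) - 4*2] + (-3)*[1*(-1) - (-3)*2]
  = 1*(13) - 2*(-11) + (-3)*(5) = 20
Dx = (-7)*[(-3)*(-3) - 4*(-1)] - 2*[22*(-3) - 4*7] + (-3)*[22*(-1) - (-3)*7]
  = (-7)*(13) - 2*(-94) + (-3)*(-1) = 100
Dy = 1*[22*(-3) - 4*7] - (-7)*[1*(-3) - 4*2] + (-3)*[1*7 - 22*2]
  = 1*(-94) - (-7)*(-11) + (-3)*(-37) = -60
Dz = 1*[(-3)*7 - 22*(-1)] - 2*[1*7 - 22*2] + (-7)*[1*(-1) - (-3)*2]
  = 1*(1) - 2*(-37) + (-7)*(5) = 40
x = Dx/D = 100/20 = 5, y = Dy/D = -60/20 = -3, z = Dz/D = 40/20 = 2
Check eq1: (1)(5) + (2)(-3) + (-3)(2) = -7 = -7 ✓
Check eq2: (1)(5) + (-3)(-3) + (4)(2) = 22 = 22 ✓
Check eq3: (2)(5) + (-1)(-3) + (-3)(2) = 7 = 7 ✓

x = 5, y = -3, z = 2


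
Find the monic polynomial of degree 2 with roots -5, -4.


A monic polynomial with roots -5, -4 is:
p(x) = (x + 5)(x + 4)
After multiplying by (x + 5): x + 5
After multiplying by (x + 4): x^2 + 9x + 20

x^2 + 9x + 20


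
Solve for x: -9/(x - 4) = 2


Multiply both sides by (x - 4): -9 = 2(x - 4)
Distribute: -9 = 2x - 8
2x = -9 + 8 = -1
x = -1/2

x = -1/2


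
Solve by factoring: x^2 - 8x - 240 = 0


We need two numbers that multiply to -240 and add to -8.
Those numbers are -20 and 12 (since (-20) * 12 = -240 and (-20) + 12 = -8).
So x^2 - 8x - 240 = (x - 20)(x + 12) = 0
Setting each factor to zero: x = 20 or x = -12

x = -12, x = 20


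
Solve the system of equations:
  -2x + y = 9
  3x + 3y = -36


Using Cramer's rule:
Determinant D = (-2)(3) - (3)(1) = -6 - 3 = -9
Dx = (9)(3) - (-36)(1) = 27 + 36 = 63
Dy = (-2)(-36) - (3)(9) = 72 - 27 = 45
x = Dx/D = 63/-9 = -7
y = Dy/D = 45/-9 = -5

x = -7, y = -5


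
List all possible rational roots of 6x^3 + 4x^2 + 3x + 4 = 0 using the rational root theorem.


Rational root theorem: possible roots are ±p/q where:
  p divides the constant term (4): p ∈ {1, 2, 4}
  q divides the leading coefficient (6): q ∈ {1, 2, 3, 6}

All possible rational roots: -4, -2, -4/3, -1, -2/3, -1/2, -1/3, -1/6, 1/6, 1/3, 1/2, 2/3, 1, 4/3, 2, 4

-4, -2, -4/3, -1, -2/3, -1/2, -1/3, -1/6, 1/6, 1/3, 1/2, 2/3, 1, 4/3, 2, 4


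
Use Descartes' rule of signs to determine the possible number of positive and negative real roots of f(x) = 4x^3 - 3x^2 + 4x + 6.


Descartes' rule of signs:

For positive roots, count sign changes in f(x) = 4x^3 - 3x^2 + 4x + 6:
Signs of coefficients: +, -, +, +
Number of sign changes: 2
Possible positive real roots: 2, 0

For negative roots, examine f(-x) = -4x^3 - 3x^2 - 4x + 6:
Signs of coefficients: -, -, -, +
Number of sign changes: 1
Possible negative real roots: 1

Positive roots: 2 or 0; Negative roots: 1


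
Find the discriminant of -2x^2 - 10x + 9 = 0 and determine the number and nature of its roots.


For ax^2 + bx + c = 0, discriminant D = b^2 - 4ac
Here a = -2, b = -10, c = 9
D = (-10)^2 - 4(-2)(9) = 100 + 72 = 172

D = 172 > 0 but not a perfect square
The equation has 2 distinct real irrational roots.

Discriminant = 172, 2 distinct real irrational roots


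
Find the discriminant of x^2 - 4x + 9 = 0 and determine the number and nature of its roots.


For ax^2 + bx + c = 0, discriminant D = b^2 - 4ac
Here a = 1, b = -4, c = 9
D = (-4)^2 - 4(1)(9) = 16 - 36 = -20

D = -20 < 0
The equation has no real roots (2 complex conjugate roots).

Discriminant = -20, no real roots (2 complex conjugate roots)


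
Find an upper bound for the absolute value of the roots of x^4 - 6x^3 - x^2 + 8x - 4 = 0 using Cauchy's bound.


Cauchy's bound: all roots r satisfy |r| <= 1 + max(|a_i/a_n|) for i = 0,...,n-1
where a_n is the leading coefficient.

Coefficients: [1, -6, -1, 8, -4]
Leading coefficient a_n = 1
Ratios |a_i/a_n|: 6, 1, 8, 4
Maximum ratio: 8
Cauchy's bound: |r| <= 1 + 8 = 9

Upper bound = 9


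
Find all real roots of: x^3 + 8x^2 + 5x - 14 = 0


Let p(x) = x^3 + 8x^2 + 5x - 14. By the rational root theorem (leading coefficient 1), any rational root is an integer divisor of 14: try ±1, ±2, ... in turn.
Test x = 1: value = 0 ✓, so (x - 1) is a factor.
Synthetic division by (x - 1): bring down 1; 1(1) + 8 = 9; 9(1) + 5 = 14; 14(1) - 14 = 0 → quotient x^2 + 9x + 14, remainder 0.
Solve the quadratic x^2 + 9x + 14 = 0: discriminant = 9^2 - 4(1)(14) = 81 - 56 = 25.
sqrt(25) = 5, so x = (-9 ± 5)/2: x = -2 or x = -7.

x = -7, x = -2, x = 1


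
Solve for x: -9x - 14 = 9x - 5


Starting with: -9x - 14 = 9x - 5
Move all x terms to left: (-9 - 9)x = -5 + 14
Simplify: -18x = 9
Divide both sides by -18: x = -1/2

x = -1/2


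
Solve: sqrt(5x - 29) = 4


Square both sides: 5x - 29 = 4^2 = 16
5x = 16 + 29 = 45
x = 9
Check: sqrt(5*9 - 29) = sqrt(16) = 4 ✓

x = 9


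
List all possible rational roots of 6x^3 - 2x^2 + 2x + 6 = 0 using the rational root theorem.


Rational root theorem: possible roots are ±p/q where:
  p divides the constant term (6): p ∈ {1, 2, 3, 6}
  q divides the leading coefficient (6): q ∈ {1, 2, 3, 6}

All possible rational roots: -6, -3, -2, -3/2, -1, -2/3, -1/2, -1/3, -1/6, 1/6, 1/3, 1/2, 2/3, 1, 3/2, 2, 3, 6

-6, -3, -2, -3/2, -1, -2/3, -1/2, -1/3, -1/6, 1/6, 1/3, 1/2, 2/3, 1, 3/2, 2, 3, 6


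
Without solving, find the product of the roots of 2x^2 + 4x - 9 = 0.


By Vieta's formulas for ax^2 + bx + c = 0:
  Sum of roots = -b/a
  Product of roots = c/a

Here a = 2, b = 4, c = -9
Sum = -(4)/2 = -2
Product = -9/2 = -9/2

Product = -9/2


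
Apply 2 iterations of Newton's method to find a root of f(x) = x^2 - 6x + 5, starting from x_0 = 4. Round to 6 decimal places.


Newton's method: x_(n+1) = x_n - f(x_n)/f'(x_n)
f(x) = x^2 - 6x + 5
f'(x) = 2x - 6

Iteration 1:
  f(4.000000) = -3.000000
  f'(4.000000) = 2.000000
  x_1 = 4.000000 - (-3.000000)/(2.000000) = 5.500000

Iteration 2:
  f(5.500000) = 2.250000
  f'(5.500000) = 5.000000
  x_2 = 5.500000 - (2.250000)/(5.000000) = 5.050000

x_2 = 5.050000


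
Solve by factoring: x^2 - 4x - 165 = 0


We need two numbers that multiply to -165 and add to -4.
Those numbers are 11 and -15 (since 11 * (-15) = -165 and 11 + (-15) = -4).
So x^2 - 4x - 165 = (x + 11)(x - 15) = 0
Setting each factor to zero: x = -11 or x = 15

x = -11, x = 15


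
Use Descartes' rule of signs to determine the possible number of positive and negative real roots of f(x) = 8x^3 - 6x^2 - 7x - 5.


Descartes' rule of signs:

For positive roots, count sign changes in f(x) = 8x^3 - 6x^2 - 7x - 5:
Signs of coefficients: +, -, -, -
Number of sign changes: 1
Possible positive real roots: 1

For negative roots, examine f(-x) = -8x^3 - 6x^2 + 7x - 5:
Signs of coefficients: -, -, +, -
Number of sign changes: 2
Possible negative real roots: 2, 0

Positive roots: 1; Negative roots: 2 or 0


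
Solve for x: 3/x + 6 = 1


Subtract 6 from both sides: 3/x = -5
Multiply both sides by x: 3 = -5 * x
Divide by -5: x = -3/5

x = -3/5


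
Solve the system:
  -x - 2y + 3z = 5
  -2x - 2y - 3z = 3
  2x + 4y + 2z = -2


Using Cramer's rule. Expand each determinant along the first row.
D  = (-1)*[(-2)*2 - (-3)*4] - (-2)*[(-2)*2 - (-3)*2] + 3*[(-2)*4 - (-2)*2]
  = (-1)*(8) - (-2)*(2) + 3*(-4) = -16
Dx = 5*[(-2)*2 - (-3)*4] - (-2)*[3*2 - (-3)*(-2)] + 3*[3*4 - (-2)*(-2)]
  = 5*(8) - (-2)*(0) + 3*(8) = 64
Dy = (-1)*[3*2 - (-3)*(-2)] - 5*[(-2)*2 - (-3)*2] + 3*[(-2)*(-2) - 3*2]
  = (-1)*(0) - 5*(2) + 3*(-2) = -16
Dz = (-1)*[(-2)*(-2) - 3*4] - (-2)*[(-2)*(-2) - 3*2] + 5*[(-2)*4 - (-2)*2]
  = (-1)*(-8) - (-2)*(-2) + 5*(-4) = -16
x = Dx/D = 64/-16 = -4, y = Dy/D = -16/-16 = 1, z = Dz/D = -16/-16 = 1
Check eq1: (-1)(-4) + (-2)(1) + (3)(1) = 5 = 5 ✓
Check eq2: (-2)(-4) + (-2)(1) + (-3)(1) = 3 = 3 ✓
Check eq3: (2)(-4) + (4)(1) + (2)(1) = -2 = -2 ✓

x = -4, y = 1, z = 1


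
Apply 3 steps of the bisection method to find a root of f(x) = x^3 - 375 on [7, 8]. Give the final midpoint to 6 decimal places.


f(x) = x^3 - 375
f(7) = -32 < 0
f(8) = 137 > 0

Step 1: midpoint = (7.000000 + 8.000000)/2 = 7.500000
  f(7.500000) = 46.875000
  f(mid) > 0, so root is in [7.000000, 7.500000]

Step 2: midpoint = (7.000000 + 7.500000)/2 = 7.250000
  f(7.250000) = 6.078125
  f(mid) > 0, so root is in [7.000000, 7.250000]

Step 3: midpoint = (7.000000 + 7.250000)/2 = 7.125000
  f(7.125000) = -13.294922
  f(mid) < 0, so root is in [7.125000, 7.250000]

midpoint = 7.125000


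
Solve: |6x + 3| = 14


An absolute value equation |expr| = 14 gives two cases:
Case 1: 6x + 3 = 14
  6x = 11, so x = 11/6
Case 2: 6x + 3 = -14
  6x = -17, so x = -17/6

x = -17/6, x = 11/6


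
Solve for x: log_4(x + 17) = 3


Convert to exponential form: x + 17 = 4^3 = 64
x = 64 - 17 = 47
Check: log_4(47 + 17) = log_4(64) = log_4(64) = 3 ✓

x = 47


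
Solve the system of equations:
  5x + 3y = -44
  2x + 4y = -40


Using Cramer's rule:
Determinant D = (5)(4) - (2)(3) = 20 - 6 = 14
Dx = (-44)(4) - (-40)(3) = -176 + 120 = -56
Dy = (5)(-40) - (2)(-44) = -200 + 88 = -112
x = Dx/D = -56/14 = -4
y = Dy/D = -112/14 = -8

x = -4, y = -8


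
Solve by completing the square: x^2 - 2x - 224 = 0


Start: x^2 - 2x - 224 = 0
Move constant: x^2 - 2x = 224
Half of -2 is -1, squared is 1
Add 1 to both sides: x^2 - 2x + 1 = 225
(x - 1)^2 = 225
x - 1 = ±15
x = 1 + 15 = 16 or x = 1 - 15 = -14

x = -14, x = 16


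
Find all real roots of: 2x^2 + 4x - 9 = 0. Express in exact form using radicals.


Using the quadratic formula: x = (-b ± sqrt(b^2 - 4ac)) / (2a)
Here a = 2, b = 4, c = -9
Discriminant = b^2 - 4ac = 4^2 - 4(2)(-9) = 16 + 72 = 88
Since discriminant = 88 > 0, there are two real roots.
x = (-4 ± 2*sqrt(22)) / 4
Simplifying: x = (-2 ± sqrt(22)) / 2
Numerically: x ≈ 1.3452 or x ≈ -3.3452

x = (-2 + sqrt(22)) / 2 or x = (-2 - sqrt(22)) / 2


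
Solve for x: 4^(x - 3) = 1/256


Express both sides with the same base.
1/256 = 4^(-4)
Since the bases match, equate exponents: x - 3 = -4
So x = -4 - (-3) = -1

x = -1


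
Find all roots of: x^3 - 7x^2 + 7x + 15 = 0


Let p(x) = x^3 - 7x^2 + 7x + 15. By the rational root theorem (leading coefficient 1), any rational root is an integer divisor of 15: try ±1, ±2, ... in turn.
Test x = 1: value = 16 ≠ 0.
Test x = -1: value = 0 ✓, so (x + 1) is a factor.
Synthetic division by (x + 1): bring down 1; 1(-1) - 7 = -8; (-8)(-1) + 7 = 15; 15(-1) + 15 = 0 → quotient x^2 - 8x + 15, remainder 0.
Solve the quadratic x^2 - 8x + 15 = 0: discriminant = (-8)^2 - 4(1)(15) = 64 - 60 = 4.
sqrt(4) = 2, so x = (8 ± 2)/2: x = 5 or x = 3.
Collecting all roots found:

x = -1, x = 3, x = 5


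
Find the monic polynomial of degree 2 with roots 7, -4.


A monic polynomial with roots 7, -4 is:
p(x) = (x - 7)(x + 4)
After multiplying by (x - 7): x - 7
After multiplying by (x + 4): x^2 - 3x - 28

x^2 - 3x - 28


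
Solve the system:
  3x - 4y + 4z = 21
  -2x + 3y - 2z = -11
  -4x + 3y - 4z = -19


Using Cramer's rule. Expand each determinant along the first row.
D  = 3*[3*(-4) - (-2)*3] - (-4)*[(-2)*(-4) - (-2)*(-4)] + 4*[(-2)*3 - 3*(-4)]
  = 3*(-6) - (-4)*(0) + 4*(6) = 6
Dx = 21*[3*(-4) - (-2)*3] - (-4)*[(-11)*(-4) - (-2)*(-19)] + 4*[(-11)*3 - 3*(-19)]
  = 21*(-6) - (-4)*(6) + 4*(24) = -6
Dy = 3*[(-11)*(-4) - (-2)*(-19)] - 21*[(-2)*(-4) - (-2)*(-4)] + 4*[(-2)*(-19) - (-11)*(-4)]
  = 3*(6) - 21*(0) + 4*(-6) = -6
Dz = 3*[3*(-19) - (-11)*3] - (-4)*[(-2)*(-19) - (-11)*(-4)] + 21*[(-2)*3 - 3*(-4)]
  = 3*(-24) - (-4)*(-6) + 21*(6) = 30
x = Dx/D = -6/6 = -1, y = Dy/D = -6/6 = -1, z = Dz/D = 30/6 = 5
Check eq1: (3)(-1) + (-4)(-1) + (4)(5) = 21 = 21 ✓
Check eq2: (-2)(-1) + (3)(-1) + (-2)(5) = -11 = -11 ✓
Check eq3: (-4)(-1) + (3)(-1) + (-4)(5) = -19 = -19 ✓

x = -1, y = -1, z = 5


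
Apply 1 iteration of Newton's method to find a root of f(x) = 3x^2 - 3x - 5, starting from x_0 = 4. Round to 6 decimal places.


Newton's method: x_(n+1) = x_n - f(x_n)/f'(x_n)
f(x) = 3x^2 - 3x - 5
f'(x) = 6x - 3

Iteration 1:
  f(4.000000) = 31.000000
  f'(4.000000) = 21.000000
  x_1 = 4.000000 - (31.000000)/(21.000000) = 2.523810

x_1 = 2.523810


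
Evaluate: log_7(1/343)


We need the exponent such that 7^? = 1/343
7^(-3) = 1/7^3 = 1/343
Therefore log_7(1/343) = -3

-3


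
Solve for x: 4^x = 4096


Express both sides with the same base.
4096 = 4^6
Since the bases match: x = 6

x = 6


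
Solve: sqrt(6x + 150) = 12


Square both sides: 6x + 150 = 12^2 = 144
6x = 144 - 150 = -6
x = -1
Check: sqrt(6*(-1) + 150) = sqrt(144) = 12 ✓

x = -1


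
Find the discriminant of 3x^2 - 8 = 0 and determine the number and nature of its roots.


For ax^2 + bx + c = 0, discriminant D = b^2 - 4ac
Here a = 3, b = 0, c = -8
D = (0)^2 - 4(3)(-8) = 0 + 96 = 96

D = 96 > 0 but not a perfect square
The equation has 2 distinct real irrational roots.

Discriminant = 96, 2 distinct real irrational roots


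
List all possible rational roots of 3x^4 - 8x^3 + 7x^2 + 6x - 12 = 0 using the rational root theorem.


Rational root theorem: possible roots are ±p/q where:
  p divides the constant term (-12): p ∈ {1, 2, 3, 4, 6, 12}
  q divides the leading coefficient (3): q ∈ {1, 3}

All possible rational roots: -12, -6, -4, -3, -2, -4/3, -1, -2/3, -1/3, 1/3, 2/3, 1, 4/3, 2, 3, 4, 6, 12

-12, -6, -4, -3, -2, -4/3, -1, -2/3, -1/3, 1/3, 2/3, 1, 4/3, 2, 3, 4, 6, 12


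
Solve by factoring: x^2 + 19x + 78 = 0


We need two numbers that multiply to 78 and add to 19.
Those numbers are 6 and 13 (since 6 * 13 = 78 and 6 + 13 = 19).
So x^2 + 19x + 78 = (x + 6)(x + 13) = 0
Setting each factor to zero: x = -6 or x = -13

x = -13, x = -6


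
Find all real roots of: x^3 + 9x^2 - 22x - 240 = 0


Let p(x) = x^3 + 9x^2 - 22x - 240. By the rational root theorem (leading coefficient 1), any rational root is an integer divisor of 240: try ±1, ±2, ... in turn.
Test x = 1: value = -252 ≠ 0.
Test x = -1: value = -210 ≠ 0.
Test x = 2: value = -240 ≠ 0.
Test x = -2: value = -168 ≠ 0.
Test x = 3: value = -198 ≠ 0.
Test x = -3: value = -120 ≠ 0.
Test x = 4: value = -120 ≠ 0.
Test x = -4: value = -72 ≠ 0.
Test x = 5: value = 0 ✓, so (x - 5) is a factor.
Synthetic division by (x - 5): bring down 1; 1(5) + 9 = 14; 14(5) - 22 = 48; 48(5) - 240 = 0 → quotient x^2 + 14x + 48, remainder 0.
Solve the quadratic x^2 + 14x + 48 = 0: discriminant = 14^2 - 4(1)(48) = 196 - 192 = 4.
sqrt(4) = 2, so x = (-14 ± 2)/2: x = -6 or x = -8.

x = -8, x = -6, x = 5


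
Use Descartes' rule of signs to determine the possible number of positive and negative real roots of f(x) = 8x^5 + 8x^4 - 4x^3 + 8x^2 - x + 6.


Descartes' rule of signs:

For positive roots, count sign changes in f(x) = 8x^5 + 8x^4 - 4x^3 + 8x^2 - x + 6:
Signs of coefficients: +, +, -, +, -, +
Number of sign changes: 4
Possible positive real roots: 4, 2, 0

For negative roots, examine f(-x) = -8x^5 + 8x^4 + 4x^3 + 8x^2 + x + 6:
Signs of coefficients: -, +, +, +, +, +
Number of sign changes: 1
Possible negative real roots: 1

Positive roots: 4 or 2 or 0; Negative roots: 1


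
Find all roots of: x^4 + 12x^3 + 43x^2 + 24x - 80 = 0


Let p(x) = x^4 + 12x^3 + 43x^2 + 24x - 80. By the rational root theorem (leading coefficient 1), any rational root is an integer divisor of 80: try ±1, ±2, ... in turn.
Test x = 1: value = 0 ✓, so (x - 1) is a factor.
Synthetic division by (x - 1): bring down 1; 1(1) + 12 = 13; 13(1) + 43 = 56; 56(1) + 24 = 80; 80(1) - 80 = 0 → quotient x^3 + 13x^2 + 56x + 80, remainder 0.
Continue with the quotient x^3 + 13x^2 + 56x + 80 (candidates must divide 80; re-test x = 1 first in case it repeats).
Test x = 1: value = 150 ≠ 0.
Test x = -1: value = 36 ≠ 0.
Test x = 2: value = 252 ≠ 0.
Test x = -2: value = 12 ≠ 0.
Test x = 4: value = 576 ≠ 0.
Test x = -4: value = 0 ✓, so (x + 4) is a factor.
Synthetic division by (x + 4): bring down 1; 1(-4) + 13 = 9; 9(-4) + 56 = 20; 20(-4) + 80 = 0 → quotient x^2 + 9x + 20, remainder 0.
Solve the quadratic x^2 + 9x + 20 = 0: discriminant = 9^2 - 4(1)(20) = 81 - 80 = 1.
sqrt(1) = 1, so x = (-9 ± 1)/2: x = -4 or x = -5.
Collecting all roots found:

x = -5, x = -4 (multiplicity 2), x = 1


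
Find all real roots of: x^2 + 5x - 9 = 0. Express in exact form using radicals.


Using the quadratic formula: x = (-b ± sqrt(b^2 - 4ac)) / (2a)
Here a = 1, b = 5, c = -9
Discriminant = b^2 - 4ac = 5^2 - 4(1)(-9) = 25 + 36 = 61
Since discriminant = 61 > 0, there are two real roots.
x = (-5 ± sqrt(61)) / 2
Numerically: x ≈ 1.4051 or x ≈ -6.4051

x = (-5 + sqrt(61)) / 2 or x = (-5 - sqrt(61)) / 2


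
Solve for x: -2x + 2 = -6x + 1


Starting with: -2x + 2 = -6x + 1
Move all x terms to left: (-2 + 6)x = 1 - 2
Simplify: 4x = -1
Divide both sides by 4: x = -1/4

x = -1/4


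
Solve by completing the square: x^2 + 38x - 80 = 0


Start: x^2 + 38x - 80 = 0
Move constant: x^2 + 38x = 80
Half of 38 is 19, squared is 361
Add 361 to both sides: x^2 + 38x + 361 = 441
(x + 19)^2 = 441
x + 19 = ±21
x = -19 + 21 = 2 or x = -19 - 21 = -40

x = -40, x = 2


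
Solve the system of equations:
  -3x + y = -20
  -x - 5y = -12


Using Cramer's rule:
Determinant D = (-3)(-5) - (-1)(1) = 15 + 1 = 16
Dx = (-20)(-5) - (-12)(1) = 100 + 12 = 112
Dy = (-3)(-12) - (-1)(-20) = 36 - 20 = 16
x = Dx/D = 112/16 = 7
y = Dy/D = 16/16 = 1

x = 7, y = 1


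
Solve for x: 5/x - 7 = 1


Subtract -7 from both sides: 5/x = 8
Multiply both sides by x: 5 = 8 * x
Divide by 8: x = 5/8

x = 5/8


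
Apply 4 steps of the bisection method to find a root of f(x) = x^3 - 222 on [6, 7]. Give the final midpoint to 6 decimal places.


f(x) = x^3 - 222
f(6) = -6 < 0
f(7) = 121 > 0

Step 1: midpoint = (6.000000 + 7.000000)/2 = 6.500000
  f(6.500000) = 52.625000
  f(mid) > 0, so root is in [6.000000, 6.500000]

Step 2: midpoint = (6.000000 + 6.500000)/2 = 6.250000
  f(6.250000) = 22.140625
  f(mid) > 0, so root is in [6.000000, 6.250000]

Step 3: midpoint = (6.000000 + 6.250000)/2 = 6.125000
  f(6.125000) = 7.783203
  f(mid) > 0, so root is in [6.000000, 6.125000]

Step 4: midpoint = (6.000000 + 6.125000)/2 = 6.062500
  f(6.062500) = 0.820557
  f(mid) > 0, so root is in [6.000000, 6.062500]

midpoint = 6.062500


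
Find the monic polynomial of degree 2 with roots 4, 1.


A monic polynomial with roots 4, 1 is:
p(x) = (x - 4)(x - 1)
After multiplying by (x - 4): x - 4
After multiplying by (x - 1): x^2 - 5x + 4

x^2 - 5x + 4


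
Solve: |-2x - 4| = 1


An absolute value equation |expr| = 1 gives two cases:
Case 1: -2x - 4 = 1
  -2x = 5, so x = -5/2
Case 2: -2x - 4 = -1
  -2x = 3, so x = -3/2

x = -5/2, x = -3/2


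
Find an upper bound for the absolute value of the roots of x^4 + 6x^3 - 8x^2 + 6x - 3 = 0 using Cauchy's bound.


Cauchy's bound: all roots r satisfy |r| <= 1 + max(|a_i/a_n|) for i = 0,...,n-1
where a_n is the leading coefficient.

Coefficients: [1, 6, -8, 6, -3]
Leading coefficient a_n = 1
Ratios |a_i/a_n|: 6, 8, 6, 3
Maximum ratio: 8
Cauchy's bound: |r| <= 1 + 8 = 9

Upper bound = 9


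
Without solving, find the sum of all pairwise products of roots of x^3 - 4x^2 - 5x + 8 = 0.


By Vieta's formulas for x^3 + bx^2 + cx + d = 0:
  r1 + r2 + r3 = -b/a = 4
  r1*r2 + r1*r3 + r2*r3 = c/a = -5
  r1*r2*r3 = -d/a = -8


Sum of pairwise products = -5


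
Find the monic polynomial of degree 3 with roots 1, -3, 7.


A monic polynomial with roots 1, -3, 7 is:
p(x) = (x - 1)(x + 3)(x - 7)
After multiplying by (x - 1): x - 1
After multiplying by (x + 3): x^2 + 2x - 3
After multiplying by (x - 7): x^3 - 5x^2 - 17x + 21

x^3 - 5x^2 - 17x + 21


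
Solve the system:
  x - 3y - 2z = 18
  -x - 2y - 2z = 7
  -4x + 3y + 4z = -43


Using Cramer's rule. Expand each determinant along the first row.
D  = 1*[(-2)*4 - (-2)*3] - (-3)*[(-1)*4 - (-2)*(-4)] + (-2)*[(-1)*3 - (-2)*(-4)]
  = 1*(-2) - (-3)*(-12) + (-2)*(-11) = -16
Dx = 18*[(-2)*4 - (-2)*3] - (-3)*[7*4 - (-2)*(-43)] + (-2)*[7*3 - (-2)*(-43)]
  = 18*(-2) - (-3)*(-58) + (-2)*(-65) = -80
Dy = 1*[7*4 - (-2)*(-43)] - 18*[(-1)*4 - (-2)*(-4)] + (-2)*[(-1)*(-43) - 7*(-4)]
  = 1*(-58) - 18*(-12) + (-2)*(71) = 16
Dz = 1*[(-2)*(-43) - 7*3] - (-3)*[(-1)*(-43) - 7*(-4)] + 18*[(-1)*3 - (-2)*(-4)]
  = 1*(65) - (-3)*(71) + 18*(-11) = 80
x = Dx/D = -80/-16 = 5, y = Dy/D = 16/-16 = -1, z = Dz/D = 80/-16 = -5
Check eq1: (1)(5) + (-3)(-1) + (-2)(-5) = 18 = 18 ✓
Check eq2: (-1)(5) + (-2)(-1) + (-2)(-5) = 7 = 7 ✓
Check eq3: (-4)(5) + (3)(-1) + (4)(-5) = -43 = -43 ✓

x = 5, y = -1, z = -5


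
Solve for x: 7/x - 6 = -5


Subtract -6 from both sides: 7/x = 1
Multiply both sides by x: 7 = 1 * x
Divide by 1: x = 7

x = 7


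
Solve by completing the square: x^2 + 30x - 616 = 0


Start: x^2 + 30x - 616 = 0
Move constant: x^2 + 30x = 616
Half of 30 is 15, squared is 225
Add 225 to both sides: x^2 + 30x + 225 = 841
(x + 15)^2 = 841
x + 15 = ±29
x = -15 + 29 = 14 or x = -15 - 29 = -44

x = -44, x = 14


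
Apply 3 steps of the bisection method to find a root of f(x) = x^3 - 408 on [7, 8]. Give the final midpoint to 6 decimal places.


f(x) = x^3 - 408
f(7) = -65 < 0
f(8) = 104 > 0

Step 1: midpoint = (7.000000 + 8.000000)/2 = 7.500000
  f(7.500000) = 13.875000
  f(mid) > 0, so root is in [7.000000, 7.500000]

Step 2: midpoint = (7.000000 + 7.500000)/2 = 7.250000
  f(7.250000) = -26.921875
  f(mid) < 0, so root is in [7.250000, 7.500000]

Step 3: midpoint = (7.250000 + 7.500000)/2 = 7.375000
  f(7.375000) = -6.869141
  f(mid) < 0, so root is in [7.375000, 7.500000]

midpoint = 7.375000


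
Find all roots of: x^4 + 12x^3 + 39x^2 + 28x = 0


The constant term is 0, so x = 0 is a root. Factor out x:
  x^3 + 12x^2 + 39x + 28 = 0
Let p(x) = x^3 + 12x^2 + 39x + 28. By the rational root theorem (leading coefficient 1), any rational root is an integer divisor of 28: try ±1, ±2, ... in turn.
Test x = 1: value = 80 ≠ 0.
Test x = -1: value = 0 ✓, so (x + 1) is a factor.
Synthetic division by (x + 1): bring down 1; 1(-1) + 12 = 11; 11(-1) + 39 = 28; 28(-1) + 28 = 0 → quotient x^2 + 11x + 28, remainder 0.
Solve the quadratic x^2 + 11x + 28 = 0: discriminant = 11^2 - 4(1)(28) = 121 - 112 = 9.
sqrt(9) = 3, so x = (-11 ± 3)/2: x = -4 or x = -7.
Collecting all roots found:

x = -7, x = -4, x = -1, x = 0
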